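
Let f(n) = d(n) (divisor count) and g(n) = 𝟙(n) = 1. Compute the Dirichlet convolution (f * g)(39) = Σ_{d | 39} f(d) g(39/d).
(d * 𝟙)(39) = 9

Divisors of 39: [1, 3, 13, 39]. For each d | 39:
  d = 1: d(1) · 𝟙(39/1) = 1 · 1 = 1
  d = 3: d(3) · 𝟙(39/3) = 2 · 1 = 2
  d = 13: d(13) · 𝟙(39/13) = 2 · 1 = 2
  d = 39: d(39) · 𝟙(39/39) = 4 · 1 = 4
Summing: (d * 𝟙)(39) = 1 + 2 + 2 + 4 = 9.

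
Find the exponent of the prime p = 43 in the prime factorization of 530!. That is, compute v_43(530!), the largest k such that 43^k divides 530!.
v_43(530!) = 12

Legendre's formula: v_p(n!) = Σ_{k ≥ 1} ⌊n / p^k⌋. For p = 43, n = 530, the terms are:
  ⌊530/43^1⌋ = ⌊530/43⌋ = 12
(the next term ⌊530/43^2⌋ = 0, terminating the sum). Summing: v_43(530!) = 12 = 12.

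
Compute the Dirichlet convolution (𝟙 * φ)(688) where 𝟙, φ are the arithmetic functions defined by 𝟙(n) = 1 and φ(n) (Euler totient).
(𝟙 * φ)(688) = 688

Divisors of 688: [1, 2, 4, 8, 16, 43, 86, 172, 344, 688]. For each d | 688:
  d = 1: 𝟙(1) · φ(688/1) = 1 · 336 = 336
  d = 2: 𝟙(2) · φ(688/2) = 1 · 168 = 168
  d = 4: 𝟙(4) · φ(688/4) = 1 · 84 = 84
  d = 8: 𝟙(8) · φ(688/8) = 1 · 42 = 42
  d = 16: 𝟙(16) · φ(688/16) = 1 · 42 = 42
  d = 43: 𝟙(43) · φ(688/43) = 1 · 8 = 8
  d = 86: 𝟙(86) · φ(688/86) = 1 · 4 = 4
  d = 172: 𝟙(172) · φ(688/172) = 1 · 2 = 2
  d = 344: 𝟙(344) · φ(688/344) = 1 · 1 = 1
  d = 688: 𝟙(688) · φ(688/688) = 1 · 1 = 1
Summing: (𝟙 * φ)(688) = 336 + 168 + 84 + 42 + 42 + 8 + 4 + 2 + 1 + 1 = 688.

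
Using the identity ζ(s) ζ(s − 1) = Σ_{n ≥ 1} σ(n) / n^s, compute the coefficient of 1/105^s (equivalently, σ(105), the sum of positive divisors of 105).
σ(105) = 192

In the product (Σ m^0/m^s)(Σ k / k^s) = Σ (Σ_{d | n} d) / n^s, the coefficient of 1/n^s is σ(n) = Σ_{d | n} d. For n = 105, divisors are [1, 3, 5, 7, 15, 21, 35, 105]; summing: σ(105) = 192.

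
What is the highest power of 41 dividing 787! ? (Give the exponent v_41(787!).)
v_41(787!) = 19

Legendre's formula: v_p(n!) = Σ_{k ≥ 1} ⌊n / p^k⌋. For p = 41, n = 787, the terms are:
  ⌊787/41^1⌋ = ⌊787/41⌋ = 19
(the next term ⌊787/41^2⌋ = 0, terminating the sum). Summing: v_41(787!) = 19 = 19.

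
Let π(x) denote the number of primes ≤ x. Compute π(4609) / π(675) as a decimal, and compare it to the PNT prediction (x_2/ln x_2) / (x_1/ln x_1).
π(4609)/π(675) = 623/122 ≈ 5.1066;  PNT prediction ≈ 5.2732.

π(675) = 122 and π(4609) = 623, so π(4609)/π(675) ≈ 5.1066. The PNT-predicted ratio is (4609/ln(4609)) / (675/ln(675)) ≈ 5.2732. The two agree to within a few percent, as expected.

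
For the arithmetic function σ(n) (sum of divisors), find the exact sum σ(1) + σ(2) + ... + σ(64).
Σ_{n ≤ 64} σ(n) = 3403

Compute σ(n) for each 1 ≤ n ≤ 64: σ(1) = 1, σ(2) = 3, σ(3) = 4, σ(4) = 7, σ(5) = 6, σ(6) = 12, σ(7) = 8, σ(8) = 15, σ(9) = 13, σ(10) = 18, σ(11) = 12, σ(12) = 28, σ(13) = 14, σ(14) = 24, σ(15) = 24, σ(16) = 31, σ(17) = 18, σ(18) = 39, σ(19) = 20, σ(20) = 42, σ(21) = 32, σ(22) = 36, σ(23) = 24, σ(24) = 60, σ(25) = 31, σ(26) = 42, σ(27) = 40, σ(28) = 56, σ(29) = 30, σ(30) = 72, σ(31) = 32, σ(32) = 63, σ(33) = 48, σ(34) = 54, σ(35) = 48, σ(36) = 91, σ(37) = 38, σ(38) = 60, σ(39) = 56, σ(40) = 90, σ(41) = 42, σ(42) = 96, σ(43) = 44, σ(44) = 84, σ(45) = 78, σ(46) = 72, σ(47) = 48, σ(48) = 124, σ(49) = 57, σ(50) = 93, σ(51) = 72, σ(52) = 98, σ(53) = 54, σ(54) = 120, σ(55) = 72, σ(56) = 120, σ(57) = 80, σ(58) = 90, σ(59) = 60, σ(60) = 168, σ(61) = 62, σ(62) = 96, σ(63) = 104, σ(64) = 127. Summing all 64 values: 3403. (Average order: Σ_{n ≤ x} σ(n) ~ (π²/12) x². For x = 64, (π²/12)·64² ≈ 3368.82.)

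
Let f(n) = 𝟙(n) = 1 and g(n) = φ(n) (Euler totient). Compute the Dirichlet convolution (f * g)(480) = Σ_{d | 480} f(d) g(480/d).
(𝟙 * φ)(480) = 480

Divisors of 480: [1, 2, 3, 4, 5, 6, 8, 10, 12, 15, 16, 20, 24, 30, 32, 40, 48, 60, 80, 96, 120, 160, 240, 480]. For each d | 480:
  d = 1: 𝟙(1) · φ(480/1) = 1 · 128 = 128
  d = 2: 𝟙(2) · φ(480/2) = 1 · 64 = 64
  d = 3: 𝟙(3) · φ(480/3) = 1 · 64 = 64
  d = 4: 𝟙(4) · φ(480/4) = 1 · 32 = 32
  d = 5: 𝟙(5) · φ(480/5) = 1 · 32 = 32
  d = 6: 𝟙(6) · φ(480/6) = 1 · 32 = 32
  d = 8: 𝟙(8) · φ(480/8) = 1 · 16 = 16
  d = 10: 𝟙(10) · φ(480/10) = 1 · 16 = 16
  d = 12: 𝟙(12) · φ(480/12) = 1 · 16 = 16
  d = 15: 𝟙(15) · φ(480/15) = 1 · 16 = 16
  d = 16: 𝟙(16) · φ(480/16) = 1 · 8 = 8
  d = 20: 𝟙(20) · φ(480/20) = 1 · 8 = 8
  d = 24: 𝟙(24) · φ(480/24) = 1 · 8 = 8
  d = 30: 𝟙(30) · φ(480/30) = 1 · 8 = 8
  d = 32: 𝟙(32) · φ(480/32) = 1 · 8 = 8
  d = 40: 𝟙(40) · φ(480/40) = 1 · 4 = 4
  d = 48: 𝟙(48) · φ(480/48) = 1 · 4 = 4
  d = 60: 𝟙(60) · φ(480/60) = 1 · 4 = 4
  d = 80: 𝟙(80) · φ(480/80) = 1 · 2 = 2
  d = 96: 𝟙(96) · φ(480/96) = 1 · 4 = 4
  d = 120: 𝟙(120) · φ(480/120) = 1 · 2 = 2
  d = 160: 𝟙(160) · φ(480/160) = 1 · 2 = 2
  d = 240: 𝟙(240) · φ(480/240) = 1 · 1 = 1
  d = 480: 𝟙(480) · φ(480/480) = 1 · 1 = 1
Summing: (𝟙 * φ)(480) = 128 + 64 + 64 + 32 + 32 + 32 + 16 + 16 + 16 + 16 + 8 + 8 + 8 + 8 + 8 + 4 + 4 + 4 + 2 + 4 + 2 + 2 + 1 + 1 = 480.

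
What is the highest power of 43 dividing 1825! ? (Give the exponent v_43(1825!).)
v_43(1825!) = 42

Legendre's formula: v_p(n!) = Σ_{k ≥ 1} ⌊n / p^k⌋. For p = 43, n = 1825, the terms are:
  ⌊1825/43^1⌋ = ⌊1825/43⌋ = 42
(the next term ⌊1825/43^2⌋ = 0, terminating the sum). Summing: v_43(1825!) = 42 = 42.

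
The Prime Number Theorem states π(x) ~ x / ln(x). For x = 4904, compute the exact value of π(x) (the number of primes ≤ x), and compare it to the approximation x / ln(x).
π(4904) = 655;  x/ln(x) ≈ 577.09;  relative error ≈ 11.89%.

Directly count primes up to 4904: π(4904) = 655. The PNT approximation gives 4904/ln(4904) ≈ 4904/8.49781 ≈ 577.09. Relative error (π(x) − x/ln(x)) / π(x) ≈ 11.89%; the approximation is known to undercount slightly (Li(x) is a better estimate).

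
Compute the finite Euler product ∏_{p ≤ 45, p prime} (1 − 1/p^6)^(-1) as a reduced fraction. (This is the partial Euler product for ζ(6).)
∏ = 58415599349237689613444204788995855063746535337692192433390985/57419764821752678419559868369284941010851064169028064391462912

The primes p ≤ 45 are [2, 3, 5, 7, 11, 13, 17, 19, 23, 29, 31, 37, 41, 43]. For each prime, (1 − 1/p^6)^(-1) = p^6 / (p^6 − 1). The product is (1 − 1/2^6)^(-1), (1 − 1/3^6)^(-1), (1 − 1/5^6)^(-1), (1 − 1/7^6)^(-1), (1 − 1/11^6)^(-1), (1 − 1/13^6)^(-1), (1 − 1/17^6)^(-1), (1 − 1/19^6)^(-1), (1 − 1/23^6)^(-1), (1 − 1/29^6)^(-1), (1 − 1/31^6)^(-1), (1 − 1/37^6)^(-1), (1 − 1/41^6)^(-1), (1 − 1/43^6)^(-1) = ∏ p^6 / (p^6 − 1) = 58415599349237689613444204788995855063746535337692192433390985/57419764821752678419559868369284941010851064169028064391462912.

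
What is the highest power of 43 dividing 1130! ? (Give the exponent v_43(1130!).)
v_43(1130!) = 26

Legendre's formula: v_p(n!) = Σ_{k ≥ 1} ⌊n / p^k⌋. For p = 43, n = 1130, the terms are:
  ⌊1130/43^1⌋ = ⌊1130/43⌋ = 26
(the next term ⌊1130/43^2⌋ = 0, terminating the sum). Summing: v_43(1130!) = 26 = 26.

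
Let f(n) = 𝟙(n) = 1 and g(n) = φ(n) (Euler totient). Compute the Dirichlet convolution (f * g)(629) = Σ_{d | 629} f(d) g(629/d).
(𝟙 * φ)(629) = 629

Divisors of 629: [1, 17, 37, 629]. For each d | 629:
  d = 1: 𝟙(1) · φ(629/1) = 1 · 576 = 576
  d = 17: 𝟙(17) · φ(629/17) = 1 · 36 = 36
  d = 37: 𝟙(37) · φ(629/37) = 1 · 16 = 16
  d = 629: 𝟙(629) · φ(629/629) = 1 · 1 = 1
Summing: (𝟙 * φ)(629) = 576 + 36 + 16 + 1 = 629.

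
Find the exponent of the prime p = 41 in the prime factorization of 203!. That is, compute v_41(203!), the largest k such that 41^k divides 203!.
v_41(203!) = 4

Legendre's formula: v_p(n!) = Σ_{k ≥ 1} ⌊n / p^k⌋. For p = 41, n = 203, the terms are:
  ⌊203/41^1⌋ = ⌊203/41⌋ = 4
(the next term ⌊203/41^2⌋ = 0, terminating the sum). Summing: v_41(203!) = 4 = 4.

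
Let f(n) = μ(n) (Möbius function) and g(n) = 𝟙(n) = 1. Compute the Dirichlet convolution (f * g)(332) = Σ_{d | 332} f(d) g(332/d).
(μ * 𝟙)(332) = 0

Divisors of 332: [1, 2, 4, 83, 166, 332]. For each d | 332:
  d = 1: μ(1) · 𝟙(332/1) = 1 · 1 = 1
  d = 2: μ(2) · 𝟙(332/2) = -1 · 1 = -1
  d = 4: μ(4) · 𝟙(332/4) = 0 · 1 = 0
  d = 83: μ(83) · 𝟙(332/83) = -1 · 1 = -1
  d = 166: μ(166) · 𝟙(332/166) = 1 · 1 = 1
  d = 332: μ(332) · 𝟙(332/332) = 0 · 1 = 0
Summing: (μ * 𝟙)(332) = 1 + -1 + 0 + -1 + 1 + 0 = 0.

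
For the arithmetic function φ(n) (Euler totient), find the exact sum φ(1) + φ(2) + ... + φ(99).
Σ_{n ≤ 99} φ(n) = 3004

Compute φ(n) for each 1 ≤ n ≤ 99: φ(1) = 1, φ(2) = 1, φ(3) = 2, φ(4) = 2, φ(5) = 4, φ(6) = 2, φ(7) = 6, φ(8) = 4, φ(9) = 6, φ(10) = 4, φ(11) = 10, φ(12) = 4, φ(13) = 12, φ(14) = 6, φ(15) = 8, φ(16) = 8, φ(17) = 16, φ(18) = 6, φ(19) = 18, φ(20) = 8, φ(21) = 12, φ(22) = 10, φ(23) = 22, φ(24) = 8, φ(25) = 20, φ(26) = 12, φ(27) = 18, φ(28) = 12, φ(29) = 28, φ(30) = 8, φ(31) = 30, φ(32) = 16, φ(33) = 20, φ(34) = 16, φ(35) = 24, φ(36) = 12, φ(37) = 36, φ(38) = 18, φ(39) = 24, φ(40) = 16, φ(41) = 40, φ(42) = 12, φ(43) = 42, φ(44) = 20, φ(45) = 24, φ(46) = 22, φ(47) = 46, φ(48) = 16, φ(49) = 42, φ(50) = 20, φ(51) = 32, φ(52) = 24, φ(53) = 52, φ(54) = 18, φ(55) = 40, φ(56) = 24, φ(57) = 36, φ(58) = 28, φ(59) = 58, φ(60) = 16, φ(61) = 60, φ(62) = 30, φ(63) = 36, φ(64) = 32, φ(65) = 48, φ(66) = 20, φ(67) = 66, φ(68) = 32, φ(69) = 44, φ(70) = 24, φ(71) = 70, φ(72) = 24, φ(73) = 72, φ(74) = 36, φ(75) = 40, φ(76) = 36, φ(77) = 60, φ(78) = 24, φ(79) = 78, φ(80) = 32, φ(81) = 54, φ(82) = 40, φ(83) = 82, φ(84) = 24, φ(85) = 64, φ(86) = 42, φ(87) = 56, φ(88) = 40, φ(89) = 88, φ(90) = 24, φ(91) = 72, φ(92) = 44, φ(93) = 60, φ(94) = 46, φ(95) = 72, φ(96) = 32, φ(97) = 96, φ(98) = 42, φ(99) = 60. Summing all 99 values: 3004. (Average order: Σ_{n ≤ x} φ(n) ~ (3/π²) x². For x = 99, (3/π²)·99² ≈ 2979.15.)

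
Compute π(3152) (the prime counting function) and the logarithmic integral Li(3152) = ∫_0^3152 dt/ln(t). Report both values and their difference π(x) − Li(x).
π(3152) = 446;  Li(3152) ≈ 461.69;  π(x) − Li(x) ≈ -15.69.

Direct count of primes ≤ 3152 gives π(3152) = 446. Numerical evaluation of the logarithmic integral gives Li(3152) ≈ 461.69. The difference π(x) − Li(x) ≈ -15.69 is typically negative for small/moderate x (Li(x) overestimates), though Littlewood's theorem shows this sign changes infinitely often.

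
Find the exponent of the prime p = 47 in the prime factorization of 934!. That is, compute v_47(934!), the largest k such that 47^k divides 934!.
v_47(934!) = 19

Legendre's formula: v_p(n!) = Σ_{k ≥ 1} ⌊n / p^k⌋. For p = 47, n = 934, the terms are:
  ⌊934/47^1⌋ = ⌊934/47⌋ = 19
(the next term ⌊934/47^2⌋ = 0, terminating the sum). Summing: v_47(934!) = 19 = 19.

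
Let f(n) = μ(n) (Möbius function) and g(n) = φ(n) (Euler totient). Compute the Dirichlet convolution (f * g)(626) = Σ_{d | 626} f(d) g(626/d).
(μ * φ)(626) = 0

Divisors of 626: [1, 2, 313, 626]. For each d | 626:
  d = 1: μ(1) · φ(626/1) = 1 · 312 = 312
  d = 2: μ(2) · φ(626/2) = -1 · 312 = -312
  d = 313: μ(313) · φ(626/313) = -1 · 1 = -1
  d = 626: μ(626) · φ(626/626) = 1 · 1 = 1
Summing: (μ * φ)(626) = 312 + -312 + -1 + 1 = 0.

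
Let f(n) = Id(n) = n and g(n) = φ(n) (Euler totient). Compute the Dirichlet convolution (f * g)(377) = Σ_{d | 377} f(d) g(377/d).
(Id * φ)(377) = 1425

Divisors of 377: [1, 13, 29, 377]. For each d | 377:
  d = 1: Id(1) · φ(377/1) = 1 · 336 = 336
  d = 13: Id(13) · φ(377/13) = 13 · 28 = 364
  d = 29: Id(29) · φ(377/29) = 29 · 12 = 348
  d = 377: Id(377) · φ(377/377) = 377 · 1 = 377
Summing: (Id * φ)(377) = 336 + 364 + 348 + 377 = 1425.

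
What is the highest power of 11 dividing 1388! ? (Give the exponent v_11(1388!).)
v_11(1388!) = 138

Legendre's formula: v_p(n!) = Σ_{k ≥ 1} ⌊n / p^k⌋. For p = 11, n = 1388, the terms are:
  ⌊1388/11^1⌋ = ⌊1388/11⌋ = 126
  ⌊1388/11^2⌋ = ⌊1388/121⌋ = 11
  ⌊1388/11^3⌋ = ⌊1388/1331⌋ = 1
(the next term ⌊1388/11^4⌋ = 0, terminating the sum). Summing: v_11(1388!) = 126 + 11 + 1 = 138.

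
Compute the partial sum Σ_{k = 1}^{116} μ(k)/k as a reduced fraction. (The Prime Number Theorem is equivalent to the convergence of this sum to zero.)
Σ μ(k)/k = -11695632086357284237991577642263648122717789/451572209148822968402074375593480892761066957

Values of μ(k) for 1 ≤ k ≤ 116: μ(1) = 1, μ(2) = -1, μ(3) = -1, μ(5) = -1, μ(6) = 1, μ(7) = -1, μ(10) = 1, μ(11) = -1, μ(13) = -1, μ(14) = 1, μ(15) = 1, μ(17) = -1, μ(19) = -1, μ(21) = 1, μ(22) = 1, μ(23) = -1, μ(26) = 1, μ(29) = -1, μ(30) = -1, μ(31) = -1, μ(33) = 1, μ(34) = 1, μ(35) = 1, μ(37) = -1, μ(38) = 1, μ(39) = 1, μ(41) = -1, μ(42) = -1, μ(43) = -1, μ(46) = 1, μ(47) = -1, μ(51) = 1, μ(53) = -1, μ(55) = 1, μ(57) = 1, μ(58) = 1, μ(59) = -1, μ(61) = -1, μ(62) = 1, μ(65) = 1, μ(66) = -1, μ(67) = -1, μ(69) = 1, μ(70) = -1, μ(71) = -1, μ(73) = -1, μ(74) = 1, μ(77) = 1, μ(78) = -1, μ(79) = -1, μ(82) = 1, μ(83) = -1, μ(85) = 1, μ(86) = 1, μ(87) = 1, μ(89) = -1, μ(91) = 1, μ(93) = 1, μ(94) = 1, μ(95) = 1, μ(97) = -1, μ(101) = -1, μ(102) = -1, μ(103) = -1, μ(105) = -1, μ(106) = 1, μ(107) = -1, μ(109) = -1, μ(110) = -1, μ(111) = 1, μ(113) = -1, μ(114) = -1, μ(115) = 1, with μ = 0 on non-squarefree integers. Summing μ(k)/k for k where μ(k) ≠ 0 gives -11695632086357284237991577642263648122717789/451572209148822968402074375593480892761066957 ≈ -0.0259. (PNT ⟺ this sum → 0 as n → ∞.)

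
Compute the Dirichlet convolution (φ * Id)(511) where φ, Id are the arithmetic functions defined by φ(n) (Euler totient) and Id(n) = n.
(φ * Id)(511) = 1885

Divisors of 511: [1, 7, 73, 511]. For each d | 511:
  d = 1: φ(1) · Id(511/1) = 1 · 511 = 511
  d = 7: φ(7) · Id(511/7) = 6 · 73 = 438
  d = 73: φ(73) · Id(511/73) = 72 · 7 = 504
  d = 511: φ(511) · Id(511/511) = 432 · 1 = 432
Summing: (φ * Id)(511) = 511 + 438 + 504 + 432 = 1885.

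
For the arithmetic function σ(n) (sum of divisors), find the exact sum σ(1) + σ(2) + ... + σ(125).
Σ_{n ≤ 125} σ(n) = 12840

Compute σ(n) for each 1 ≤ n ≤ 125: σ(1) = 1, σ(2) = 3, σ(3) = 4, σ(4) = 7, σ(5) = 6, σ(6) = 12, σ(7) = 8, σ(8) = 15, σ(9) = 13, σ(10) = 18, σ(11) = 12, σ(12) = 28, σ(13) = 14, σ(14) = 24, σ(15) = 24, σ(16) = 31, σ(17) = 18, σ(18) = 39, σ(19) = 20, σ(20) = 42, σ(21) = 32, σ(22) = 36, σ(23) = 24, σ(24) = 60, σ(25) = 31, σ(26) = 42, σ(27) = 40, σ(28) = 56, σ(29) = 30, σ(30) = 72, σ(31) = 32, σ(32) = 63, σ(33) = 48, σ(34) = 54, σ(35) = 48, σ(36) = 91, σ(37) = 38, σ(38) = 60, σ(39) = 56, σ(40) = 90, σ(41) = 42, σ(42) = 96, σ(43) = 44, σ(44) = 84, σ(45) = 78, σ(46) = 72, σ(47) = 48, σ(48) = 124, σ(49) = 57, σ(50) = 93, σ(51) = 72, σ(52) = 98, σ(53) = 54, σ(54) = 120, σ(55) = 72, σ(56) = 120, σ(57) = 80, σ(58) = 90, σ(59) = 60, σ(60) = 168, σ(61) = 62, σ(62) = 96, σ(63) = 104, σ(64) = 127, σ(65) = 84, σ(66) = 144, σ(67) = 68, σ(68) = 126, σ(69) = 96, σ(70) = 144, σ(71) = 72, σ(72) = 195, σ(73) = 74, σ(74) = 114, σ(75) = 124, σ(76) = 140, σ(77) = 96, σ(78) = 168, σ(79) = 80, σ(80) = 186, σ(81) = 121, σ(82) = 126, σ(83) = 84, σ(84) = 224, σ(85) = 108, σ(86) = 132, σ(87) = 120, σ(88) = 180, σ(89) = 90, σ(90) = 234, σ(91) = 112, σ(92) = 168, σ(93) = 128, σ(94) = 144, σ(95) = 120, σ(96) = 252, σ(97) = 98, σ(98) = 171, σ(99) = 156, σ(100) = 217, σ(101) = 102, σ(102) = 216, σ(103) = 104, σ(104) = 210, σ(105) = 192, σ(106) = 162, σ(107) = 108, σ(108) = 280, σ(109) = 110, σ(110) = 216, σ(111) = 152, σ(112) = 248, σ(113) = 114, σ(114) = 240, σ(115) = 144, σ(116) = 210, σ(117) = 182, σ(118) = 180, σ(119) = 144, σ(120) = 360, σ(121) = 133, σ(122) = 186, σ(123) = 168, σ(124) = 224, σ(125) = 156. Summing all 125 values: 12840. (Average order: Σ_{n ≤ x} σ(n) ~ (π²/12) x². For x = 125, (π²/12)·125² ≈ 12851.05.)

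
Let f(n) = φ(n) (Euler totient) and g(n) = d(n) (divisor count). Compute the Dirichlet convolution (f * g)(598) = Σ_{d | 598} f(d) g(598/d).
(φ * d)(598) = 1008

Divisors of 598: [1, 2, 13, 23, 26, 46, 299, 598]. For each d | 598:
  d = 1: φ(1) · d(598/1) = 1 · 8 = 8
  d = 2: φ(2) · d(598/2) = 1 · 4 = 4
  d = 13: φ(13) · d(598/13) = 12 · 4 = 48
  d = 23: φ(23) · d(598/23) = 22 · 4 = 88
  d = 26: φ(26) · d(598/26) = 12 · 2 = 24
  d = 46: φ(46) · d(598/46) = 22 · 2 = 44
  d = 299: φ(299) · d(598/299) = 264 · 2 = 528
  d = 598: φ(598) · d(598/598) = 264 · 1 = 264
Summing: (φ * d)(598) = 8 + 4 + 48 + 88 + 24 + 44 + 528 + 264 = 1008.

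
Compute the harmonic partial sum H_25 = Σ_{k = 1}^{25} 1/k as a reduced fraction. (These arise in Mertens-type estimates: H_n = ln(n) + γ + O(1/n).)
H_25 = 34052522467/8923714800

Direct summation: H_25 = 1 + 1/2 + ... + 1/25. The least common denominator is lcm(1, ..., 25) = 26771144400; over this denominator the numerator is 26771144400 + 13385572200 + 8923714800 + 6692786100 + 5354228880 + 4461857400 + 3824449200 + 3346393050 + 2974571600 + 2677114440 + 2433740400 + 2230928700 + 2059318800 + 1912224600 + 1784742960 + 1673196525 + 1574773200 + 1487285800 + 1409007600 + 1338557220 + 1274816400 + 1216870200 + 1163962800 + 1115464350 + 1070845776 = 102157567401, so H_25 = 102157567401/26771144400; reducing by gcd(102157567401, 26771144400) = 3 gives 34052522467/8923714800 ≈ 3.81596. (The PNT-adjacent estimate ln(25) + γ ≈ 3.79609 matches within O(1/n).)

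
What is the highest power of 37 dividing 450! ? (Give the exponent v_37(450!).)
v_37(450!) = 12

Legendre's formula: v_p(n!) = Σ_{k ≥ 1} ⌊n / p^k⌋. For p = 37, n = 450, the terms are:
  ⌊450/37^1⌋ = ⌊450/37⌋ = 12
(the next term ⌊450/37^2⌋ = 0, terminating the sum). Summing: v_37(450!) = 12 = 12.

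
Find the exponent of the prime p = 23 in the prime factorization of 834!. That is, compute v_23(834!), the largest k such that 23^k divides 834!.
v_23(834!) = 37

Legendre's formula: v_p(n!) = Σ_{k ≥ 1} ⌊n / p^k⌋. For p = 23, n = 834, the terms are:
  ⌊834/23^1⌋ = ⌊834/23⌋ = 36
  ⌊834/23^2⌋ = ⌊834/529⌋ = 1
(the next term ⌊834/23^3⌋ = 0, terminating the sum). Summing: v_23(834!) = 36 + 1 = 37.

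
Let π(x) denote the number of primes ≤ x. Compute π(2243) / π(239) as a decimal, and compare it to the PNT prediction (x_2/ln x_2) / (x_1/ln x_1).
π(2243)/π(239) = 334/52 ≈ 6.4231;  PNT prediction ≈ 6.6614.

π(239) = 52 and π(2243) = 334, so π(2243)/π(239) ≈ 6.4231. The PNT-predicted ratio is (2243/ln(2243)) / (239/ln(239)) ≈ 6.6614. The two agree to within a few percent, as expected.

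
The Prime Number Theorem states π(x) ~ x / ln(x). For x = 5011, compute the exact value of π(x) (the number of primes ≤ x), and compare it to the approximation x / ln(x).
π(5011) = 672;  x/ln(x) ≈ 588.19;  relative error ≈ 12.47%.

Directly count primes up to 5011: π(5011) = 672. The PNT approximation gives 5011/ln(5011) ≈ 5011/8.51939 ≈ 588.19. Relative error (π(x) − x/ln(x)) / π(x) ≈ 12.47%; the approximation is known to undercount slightly (Li(x) is a better estimate).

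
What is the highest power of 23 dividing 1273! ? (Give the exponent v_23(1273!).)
v_23(1273!) = 57

Legendre's formula: v_p(n!) = Σ_{k ≥ 1} ⌊n / p^k⌋. For p = 23, n = 1273, the terms are:
  ⌊1273/23^1⌋ = ⌊1273/23⌋ = 55
  ⌊1273/23^2⌋ = ⌊1273/529⌋ = 2
(the next term ⌊1273/23^3⌋ = 0, terminating the sum). Summing: v_23(1273!) = 55 + 2 = 57.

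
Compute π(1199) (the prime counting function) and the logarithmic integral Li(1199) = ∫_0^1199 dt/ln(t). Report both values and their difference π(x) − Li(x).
π(1199) = 196;  Li(1199) ≈ 206.03;  π(x) − Li(x) ≈ -10.03.

Direct count of primes ≤ 1199 gives π(1199) = 196. Numerical evaluation of the logarithmic integral gives Li(1199) ≈ 206.03. The difference π(x) − Li(x) ≈ -10.03 is typically negative for small/moderate x (Li(x) overestimates), though Littlewood's theorem shows this sign changes infinitely often.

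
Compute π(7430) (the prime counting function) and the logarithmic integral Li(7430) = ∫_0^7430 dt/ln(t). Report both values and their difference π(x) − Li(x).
π(7430) = 941;  Li(7430) ≈ 962.73;  π(x) − Li(x) ≈ -21.73.

Direct count of primes ≤ 7430 gives π(7430) = 941. Numerical evaluation of the logarithmic integral gives Li(7430) ≈ 962.73. The difference π(x) − Li(x) ≈ -21.73 is typically negative for small/moderate x (Li(x) overestimates), though Littlewood's theorem shows this sign changes infinitely often.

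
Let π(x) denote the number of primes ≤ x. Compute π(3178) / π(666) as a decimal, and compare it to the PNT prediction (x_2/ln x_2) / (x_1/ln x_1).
π(3178)/π(666) = 449/121 ≈ 3.7107;  PNT prediction ≈ 3.8471.

π(666) = 121 and π(3178) = 449, so π(3178)/π(666) ≈ 3.7107. The PNT-predicted ratio is (3178/ln(3178)) / (666/ln(666)) ≈ 3.8471. The two agree to within a few percent, as expected.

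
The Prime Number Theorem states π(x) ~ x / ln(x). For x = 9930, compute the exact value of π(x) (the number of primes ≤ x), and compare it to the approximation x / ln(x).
π(9930) = 1224;  x/ln(x) ≈ 1078.96;  relative error ≈ 11.85%.

Directly count primes up to 9930: π(9930) = 1224. The PNT approximation gives 9930/ln(9930) ≈ 9930/9.20332 ≈ 1078.96. Relative error (π(x) − x/ln(x)) / π(x) ≈ 11.85%; the approximation is known to undercount slightly (Li(x) is a better estimate).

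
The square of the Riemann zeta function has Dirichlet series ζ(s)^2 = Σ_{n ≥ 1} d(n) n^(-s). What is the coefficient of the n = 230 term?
d(230) = 8

ζ(s)^2 = (Σ 1/m^s)(Σ 1/k^s). The coefficient of 1/n^s in the product is the number of ordered pairs (m, k) with mk = n, which equals d(n). For n = 230, divisors are [1, 2, 5, 10, 23, 46, 115, 230], so d(230) = 8.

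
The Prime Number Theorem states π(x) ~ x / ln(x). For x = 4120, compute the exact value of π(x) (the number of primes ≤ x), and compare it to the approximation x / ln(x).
π(4120) = 566;  x/ln(x) ≈ 494.98;  relative error ≈ 12.55%.

Directly count primes up to 4120: π(4120) = 566. The PNT approximation gives 4120/ln(4120) ≈ 4120/8.32361 ≈ 494.98. Relative error (π(x) − x/ln(x)) / π(x) ≈ 12.55%; the approximation is known to undercount slightly (Li(x) is a better estimate).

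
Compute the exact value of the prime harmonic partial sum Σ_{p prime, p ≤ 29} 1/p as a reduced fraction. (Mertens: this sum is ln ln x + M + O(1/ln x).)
Σ 1/p = 9920878441/6469693230

π(29) = 10, so the primes ≤ 29 are [2, 3, 5, 7, 11, 13, 17, 19, 23, 29]. Summing 1/p over these primes: 9920878441/6469693230 ≈ 1.5334. Mertens estimate ln ln(29) + 0.2615 ≈ 1.4756.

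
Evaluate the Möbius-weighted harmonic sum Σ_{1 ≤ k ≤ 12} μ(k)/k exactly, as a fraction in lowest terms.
Σ μ(k)/k = -1/2310

Values of μ(k) for 1 ≤ k ≤ 12: μ(1) = 1, μ(2) = -1, μ(3) = -1, μ(5) = -1, μ(6) = 1, μ(7) = -1, μ(10) = 1, μ(11) = -1, with μ = 0 on non-squarefree integers. Summing μ(k)/k for k where μ(k) ≠ 0 gives -1/2310 ≈ -0.0004. (PNT ⟺ this sum → 0 as n → ∞.)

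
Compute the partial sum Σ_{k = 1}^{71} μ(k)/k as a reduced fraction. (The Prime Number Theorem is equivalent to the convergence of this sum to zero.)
Σ μ(k)/k = -200643437220052588790575/15941166575048541741926154

Values of μ(k) for 1 ≤ k ≤ 71: μ(1) = 1, μ(2) = -1, μ(3) = -1, μ(5) = -1, μ(6) = 1, μ(7) = -1, μ(10) = 1, μ(11) = -1, μ(13) = -1, μ(14) = 1, μ(15) = 1, μ(17) = -1, μ(19) = -1, μ(21) = 1, μ(22) = 1, μ(23) = -1, μ(26) = 1, μ(29) = -1, μ(30) = -1, μ(31) = -1, μ(33) = 1, μ(34) = 1, μ(35) = 1, μ(37) = -1, μ(38) = 1, μ(39) = 1, μ(41) = -1, μ(42) = -1, μ(43) = -1, μ(46) = 1, μ(47) = -1, μ(51) = 1, μ(53) = -1, μ(55) = 1, μ(57) = 1, μ(58) = 1, μ(59) = -1, μ(61) = -1, μ(62) = 1, μ(65) = 1, μ(66) = -1, μ(67) = -1, μ(69) = 1, μ(70) = -1, μ(71) = -1, with μ = 0 on non-squarefree integers. Summing μ(k)/k for k where μ(k) ≠ 0 gives -200643437220052588790575/15941166575048541741926154 ≈ -0.0126. (PNT ⟺ this sum → 0 as n → ∞.)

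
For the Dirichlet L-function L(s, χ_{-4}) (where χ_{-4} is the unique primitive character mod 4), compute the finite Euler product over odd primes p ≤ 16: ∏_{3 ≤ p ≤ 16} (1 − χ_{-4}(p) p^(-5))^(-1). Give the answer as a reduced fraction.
∏ = 700807599951834375/703510729567397888

The odd primes p ≤ 16 are [3, 5, 7, 11, 13]. For each, χ(p) = 1 if p ≡ 1 mod 4, χ(p) = −1 if p ≡ 3 mod 4. Taking (1 − χ(p)/p^5)^(-1) = p^5/(p^5 − χ(p)): (1 − (-1)/3^5)^(-1) · (1 − (1)/5^5)^(-1) · (1 − (-1)/7^5)^(-1) · (1 − (-1)/11^5)^(-1) · (1 − (1)/13^5)^(-1) = 700807599951834375/703510729567397888.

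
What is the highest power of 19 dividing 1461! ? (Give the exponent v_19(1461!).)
v_19(1461!) = 80

Legendre's formula: v_p(n!) = Σ_{k ≥ 1} ⌊n / p^k⌋. For p = 19, n = 1461, the terms are:
  ⌊1461/19^1⌋ = ⌊1461/19⌋ = 76
  ⌊1461/19^2⌋ = ⌊1461/361⌋ = 4
(the next term ⌊1461/19^3⌋ = 0, terminating the sum). Summing: v_19(1461!) = 76 + 4 = 80.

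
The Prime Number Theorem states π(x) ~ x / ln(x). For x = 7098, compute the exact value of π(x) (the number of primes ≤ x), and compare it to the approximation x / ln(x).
π(7098) = 909;  x/ln(x) ≈ 800.44;  relative error ≈ 11.94%.

Directly count primes up to 7098: π(7098) = 909. The PNT approximation gives 7098/ln(7098) ≈ 7098/8.86757 ≈ 800.44. Relative error (π(x) − x/ln(x)) / π(x) ≈ 11.94%; the approximation is known to undercount slightly (Li(x) is a better estimate).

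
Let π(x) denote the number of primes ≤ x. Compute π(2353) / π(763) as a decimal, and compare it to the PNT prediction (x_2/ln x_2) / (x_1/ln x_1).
π(2353)/π(763) = 349/135 ≈ 2.5852;  PNT prediction ≈ 2.6365.

π(763) = 135 and π(2353) = 349, so π(2353)/π(763) ≈ 2.5852. The PNT-predicted ratio is (2353/ln(2353)) / (763/ln(763)) ≈ 2.6365. The two agree to within a few percent, as expected.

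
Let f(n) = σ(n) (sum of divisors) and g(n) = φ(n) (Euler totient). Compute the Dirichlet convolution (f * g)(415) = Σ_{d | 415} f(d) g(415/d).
(σ * φ)(415) = 1660

Divisors of 415: [1, 5, 83, 415]. For each d | 415:
  d = 1: σ(1) · φ(415/1) = 1 · 328 = 328
  d = 5: σ(5) · φ(415/5) = 6 · 82 = 492
  d = 83: σ(83) · φ(415/83) = 84 · 4 = 336
  d = 415: σ(415) · φ(415/415) = 504 · 1 = 504
Summing: (σ * φ)(415) = 328 + 492 + 336 + 504 = 1660.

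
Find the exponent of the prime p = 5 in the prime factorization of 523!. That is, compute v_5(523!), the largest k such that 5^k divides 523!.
v_5(523!) = 128

Legendre's formula: v_p(n!) = Σ_{k ≥ 1} ⌊n / p^k⌋. For p = 5, n = 523, the terms are:
  ⌊523/5^1⌋ = ⌊523/5⌋ = 104
  ⌊523/5^2⌋ = ⌊523/25⌋ = 20
  ⌊523/5^3⌋ = ⌊523/125⌋ = 4
(the next term ⌊523/5^4⌋ = 0, terminating the sum). Summing: v_5(523!) = 104 + 20 + 4 = 128.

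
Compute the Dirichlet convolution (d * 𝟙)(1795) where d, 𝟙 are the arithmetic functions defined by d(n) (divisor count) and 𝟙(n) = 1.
(d * 𝟙)(1795) = 9

Divisors of 1795: [1, 5, 359, 1795]. For each d | 1795:
  d = 1: d(1) · 𝟙(1795/1) = 1 · 1 = 1
  d = 5: d(5) · 𝟙(1795/5) = 2 · 1 = 2
  d = 359: d(359) · 𝟙(1795/359) = 2 · 1 = 2
  d = 1795: d(1795) · 𝟙(1795/1795) = 4 · 1 = 4
Summing: (d * 𝟙)(1795) = 1 + 2 + 2 + 4 = 9.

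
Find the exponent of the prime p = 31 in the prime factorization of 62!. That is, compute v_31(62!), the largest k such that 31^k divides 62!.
v_31(62!) = 2

Legendre's formula: v_p(n!) = Σ_{k ≥ 1} ⌊n / p^k⌋. For p = 31, n = 62, the terms are:
  ⌊62/31^1⌋ = ⌊62/31⌋ = 2
(the next term ⌊62/31^2⌋ = 0, terminating the sum). Summing: v_31(62!) = 2 = 2.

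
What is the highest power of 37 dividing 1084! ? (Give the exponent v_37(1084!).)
v_37(1084!) = 29

Legendre's formula: v_p(n!) = Σ_{k ≥ 1} ⌊n / p^k⌋. For p = 37, n = 1084, the terms are:
  ⌊1084/37^1⌋ = ⌊1084/37⌋ = 29
(the next term ⌊1084/37^2⌋ = 0, terminating the sum). Summing: v_37(1084!) = 29 = 29.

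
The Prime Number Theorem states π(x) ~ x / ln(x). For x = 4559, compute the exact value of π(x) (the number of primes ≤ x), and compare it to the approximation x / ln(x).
π(4559) = 617;  x/ln(x) ≈ 541.14;  relative error ≈ 12.30%.

Directly count primes up to 4559: π(4559) = 617. The PNT approximation gives 4559/ln(4559) ≈ 4559/8.42486 ≈ 541.14. Relative error (π(x) − x/ln(x)) / π(x) ≈ 12.30%; the approximation is known to undercount slightly (Li(x) is a better estimate).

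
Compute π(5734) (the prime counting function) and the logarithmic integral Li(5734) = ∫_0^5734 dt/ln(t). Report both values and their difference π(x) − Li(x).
π(5734) = 753;  Li(5734) ≈ 769.76;  π(x) − Li(x) ≈ -16.76.

Direct count of primes ≤ 5734 gives π(5734) = 753. Numerical evaluation of the logarithmic integral gives Li(5734) ≈ 769.76. The difference π(x) − Li(x) ≈ -16.76 is typically negative for small/moderate x (Li(x) overestimates), though Littlewood's theorem shows this sign changes infinitely often.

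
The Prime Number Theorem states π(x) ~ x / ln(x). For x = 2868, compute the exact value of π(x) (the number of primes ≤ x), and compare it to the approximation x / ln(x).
π(2868) = 416;  x/ln(x) ≈ 360.24;  relative error ≈ 13.40%.

Directly count primes up to 2868: π(2868) = 416. The PNT approximation gives 2868/ln(2868) ≈ 2868/7.96137 ≈ 360.24. Relative error (π(x) − x/ln(x)) / π(x) ≈ 13.40%; the approximation is known to undercount slightly (Li(x) is a better estimate).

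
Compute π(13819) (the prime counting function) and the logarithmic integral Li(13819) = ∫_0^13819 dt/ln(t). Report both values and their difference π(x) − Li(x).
π(13819) = 1633;  Li(13819) ≈ 1653.29;  π(x) − Li(x) ≈ -20.29.

Direct count of primes ≤ 13819 gives π(13819) = 1633. Numerical evaluation of the logarithmic integral gives Li(13819) ≈ 1653.29. The difference π(x) − Li(x) ≈ -20.29 is typically negative for small/moderate x (Li(x) overestimates), though Littlewood's theorem shows this sign changes infinitely often.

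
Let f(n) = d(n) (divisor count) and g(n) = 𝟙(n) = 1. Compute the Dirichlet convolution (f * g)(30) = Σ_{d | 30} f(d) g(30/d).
(d * 𝟙)(30) = 27

Divisors of 30: [1, 2, 3, 5, 6, 10, 15, 30]. For each d | 30:
  d = 1: d(1) · 𝟙(30/1) = 1 · 1 = 1
  d = 2: d(2) · 𝟙(30/2) = 2 · 1 = 2
  d = 3: d(3) · 𝟙(30/3) = 2 · 1 = 2
  d = 5: d(5) · 𝟙(30/5) = 2 · 1 = 2
  d = 6: d(6) · 𝟙(30/6) = 4 · 1 = 4
  d = 10: d(10) · 𝟙(30/10) = 4 · 1 = 4
  d = 15: d(15) · 𝟙(30/15) = 4 · 1 = 4
  d = 30: d(30) · 𝟙(30/30) = 8 · 1 = 8
Summing: (d * 𝟙)(30) = 1 + 2 + 2 + 2 + 4 + 4 + 4 + 8 = 27.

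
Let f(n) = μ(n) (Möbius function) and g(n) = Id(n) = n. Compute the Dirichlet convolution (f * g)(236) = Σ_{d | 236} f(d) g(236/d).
(μ * Id)(236) = 116

Divisors of 236: [1, 2, 4, 59, 118, 236]. For each d | 236:
  d = 1: μ(1) · Id(236/1) = 1 · 236 = 236
  d = 2: μ(2) · Id(236/2) = -1 · 118 = -118
  d = 4: μ(4) · Id(236/4) = 0 · 59 = 0
  d = 59: μ(59) · Id(236/59) = -1 · 4 = -4
  d = 118: μ(118) · Id(236/118) = 1 · 2 = 2
  d = 236: μ(236) · Id(236/236) = 0 · 1 = 0
Summing: (μ * Id)(236) = 236 + -118 + 0 + -4 + 2 + 0 = 116.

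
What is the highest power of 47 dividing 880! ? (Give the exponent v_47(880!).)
v_47(880!) = 18

Legendre's formula: v_p(n!) = Σ_{k ≥ 1} ⌊n / p^k⌋. For p = 47, n = 880, the terms are:
  ⌊880/47^1⌋ = ⌊880/47⌋ = 18
(the next term ⌊880/47^2⌋ = 0, terminating the sum). Summing: v_47(880!) = 18 = 18.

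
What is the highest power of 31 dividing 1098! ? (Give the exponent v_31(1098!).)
v_31(1098!) = 36

Legendre's formula: v_p(n!) = Σ_{k ≥ 1} ⌊n / p^k⌋. For p = 31, n = 1098, the terms are:
  ⌊1098/31^1⌋ = ⌊1098/31⌋ = 35
  ⌊1098/31^2⌋ = ⌊1098/961⌋ = 1
(the next term ⌊1098/31^3⌋ = 0, terminating the sum). Summing: v_31(1098!) = 35 + 1 = 36.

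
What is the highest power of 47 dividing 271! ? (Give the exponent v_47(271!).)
v_47(271!) = 5

Legendre's formula: v_p(n!) = Σ_{k ≥ 1} ⌊n / p^k⌋. For p = 47, n = 271, the terms are:
  ⌊271/47^1⌋ = ⌊271/47⌋ = 5
(the next term ⌊271/47^2⌋ = 0, terminating the sum). Summing: v_47(271!) = 5 = 5.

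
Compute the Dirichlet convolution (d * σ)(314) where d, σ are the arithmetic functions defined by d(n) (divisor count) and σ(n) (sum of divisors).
(d * σ)(314) = 800

Divisors of 314: [1, 2, 157, 314]. For each d | 314:
  d = 1: d(1) · σ(314/1) = 1 · 474 = 474
  d = 2: d(2) · σ(314/2) = 2 · 158 = 316
  d = 157: d(157) · σ(314/157) = 2 · 3 = 6
  d = 314: d(314) · σ(314/314) = 4 · 1 = 4
Summing: (d * σ)(314) = 474 + 316 + 6 + 4 = 800.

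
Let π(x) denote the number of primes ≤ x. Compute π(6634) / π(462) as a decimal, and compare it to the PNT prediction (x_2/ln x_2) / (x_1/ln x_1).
π(6634)/π(462) = 855/89 ≈ 9.6067;  PNT prediction ≈ 10.0117.

π(462) = 89 and π(6634) = 855, so π(6634)/π(462) ≈ 9.6067. The PNT-predicted ratio is (6634/ln(6634)) / (462/ln(462)) ≈ 10.0117. The two agree to within a few percent, as expected.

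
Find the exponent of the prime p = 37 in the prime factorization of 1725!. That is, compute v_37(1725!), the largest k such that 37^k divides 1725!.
v_37(1725!) = 47

Legendre's formula: v_p(n!) = Σ_{k ≥ 1} ⌊n / p^k⌋. For p = 37, n = 1725, the terms are:
  ⌊1725/37^1⌋ = ⌊1725/37⌋ = 46
  ⌊1725/37^2⌋ = ⌊1725/1369⌋ = 1
(the next term ⌊1725/37^3⌋ = 0, terminating the sum). Summing: v_37(1725!) = 46 + 1 = 47.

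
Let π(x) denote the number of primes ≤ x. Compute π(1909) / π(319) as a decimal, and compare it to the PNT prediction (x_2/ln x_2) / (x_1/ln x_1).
π(1909)/π(319) = 292/66 ≈ 4.4242;  PNT prediction ≈ 4.5670.

π(319) = 66 and π(1909) = 292, so π(1909)/π(319) ≈ 4.4242. The PNT-predicted ratio is (1909/ln(1909)) / (319/ln(319)) ≈ 4.5670. The two agree to within a few percent, as expected.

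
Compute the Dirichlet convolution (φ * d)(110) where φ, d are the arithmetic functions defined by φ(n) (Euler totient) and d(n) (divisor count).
(φ * d)(110) = 216

Divisors of 110: [1, 2, 5, 10, 11, 22, 55, 110]. For each d | 110:
  d = 1: φ(1) · d(110/1) = 1 · 8 = 8
  d = 2: φ(2) · d(110/2) = 1 · 4 = 4
  d = 5: φ(5) · d(110/5) = 4 · 4 = 16
  d = 10: φ(10) · d(110/10) = 4 · 2 = 8
  d = 11: φ(11) · d(110/11) = 10 · 4 = 40
  d = 22: φ(22) · d(110/22) = 10 · 2 = 20
  d = 55: φ(55) · d(110/55) = 40 · 2 = 80
  d = 110: φ(110) · d(110/110) = 40 · 1 = 40
Summing: (φ * d)(110) = 8 + 4 + 16 + 8 + 40 + 20 + 80 + 40 = 216.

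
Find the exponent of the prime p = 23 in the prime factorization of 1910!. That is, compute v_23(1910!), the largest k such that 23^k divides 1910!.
v_23(1910!) = 86

Legendre's formula: v_p(n!) = Σ_{k ≥ 1} ⌊n / p^k⌋. For p = 23, n = 1910, the terms are:
  ⌊1910/23^1⌋ = ⌊1910/23⌋ = 83
  ⌊1910/23^2⌋ = ⌊1910/529⌋ = 3
(the next term ⌊1910/23^3⌋ = 0, terminating the sum). Summing: v_23(1910!) = 83 + 3 = 86.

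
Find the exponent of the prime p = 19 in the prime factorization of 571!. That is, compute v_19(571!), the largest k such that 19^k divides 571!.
v_19(571!) = 31

Legendre's formula: v_p(n!) = Σ_{k ≥ 1} ⌊n / p^k⌋. For p = 19, n = 571, the terms are:
  ⌊571/19^1⌋ = ⌊571/19⌋ = 30
  ⌊571/19^2⌋ = ⌊571/361⌋ = 1
(the next term ⌊571/19^3⌋ = 0, terminating the sum). Summing: v_19(571!) = 30 + 1 = 31.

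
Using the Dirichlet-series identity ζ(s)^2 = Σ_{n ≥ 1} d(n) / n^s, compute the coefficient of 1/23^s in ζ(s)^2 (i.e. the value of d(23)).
d(23) = 2

ζ(s)^2 = (Σ 1/m^s)(Σ 1/k^s). The coefficient of 1/n^s in the product is the number of ordered pairs (m, k) with mk = n, which equals d(n). For n = 23, divisors are [1, 23], so d(23) = 2.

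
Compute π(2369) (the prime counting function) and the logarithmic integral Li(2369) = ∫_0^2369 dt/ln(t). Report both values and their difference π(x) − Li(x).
π(2369) = 350;  Li(2369) ≈ 362.81;  π(x) − Li(x) ≈ -12.81.

Direct count of primes ≤ 2369 gives π(2369) = 350. Numerical evaluation of the logarithmic integral gives Li(2369) ≈ 362.81. The difference π(x) − Li(x) ≈ -12.81 is typically negative for small/moderate x (Li(x) overestimates), though Littlewood's theorem shows this sign changes infinitely often.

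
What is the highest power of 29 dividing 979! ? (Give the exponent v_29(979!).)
v_29(979!) = 34

Legendre's formula: v_p(n!) = Σ_{k ≥ 1} ⌊n / p^k⌋. For p = 29, n = 979, the terms are:
  ⌊979/29^1⌋ = ⌊979/29⌋ = 33
  ⌊979/29^2⌋ = ⌊979/841⌋ = 1
(the next term ⌊979/29^3⌋ = 0, terminating the sum). Summing: v_29(979!) = 33 + 1 = 34.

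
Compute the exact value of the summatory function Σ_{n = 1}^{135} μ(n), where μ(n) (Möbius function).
Σ_{n ≤ 135} μ(n) = -1

Compute μ(n) for each 1 ≤ n ≤ 135: μ(1) = 1, μ(2) = -1, μ(3) = -1, μ(4) = 0, μ(5) = -1, μ(6) = 1, μ(7) = -1, μ(8) = 0, μ(9) = 0, μ(10) = 1, μ(11) = -1, μ(12) = 0, μ(13) = -1, μ(14) = 1, μ(15) = 1, μ(16) = 0, μ(17) = -1, μ(18) = 0, μ(19) = -1, μ(20) = 0, μ(21) = 1, μ(22) = 1, μ(23) = -1, μ(24) = 0, μ(25) = 0, μ(26) = 1, μ(27) = 0, μ(28) = 0, μ(29) = -1, μ(30) = -1, μ(31) = -1, μ(32) = 0, μ(33) = 1, μ(34) = 1, μ(35) = 1, μ(36) = 0, μ(37) = -1, μ(38) = 1, μ(39) = 1, μ(40) = 0, μ(41) = -1, μ(42) = -1, μ(43) = -1, μ(44) = 0, μ(45) = 0, μ(46) = 1, μ(47) = -1, μ(48) = 0, μ(49) = 0, μ(50) = 0, μ(51) = 1, μ(52) = 0, μ(53) = -1, μ(54) = 0, μ(55) = 1, μ(56) = 0, μ(57) = 1, μ(58) = 1, μ(59) = -1, μ(60) = 0, μ(61) = -1, μ(62) = 1, μ(63) = 0, μ(64) = 0, μ(65) = 1, μ(66) = -1, μ(67) = -1, μ(68) = 0, μ(69) = 1, μ(70) = -1, μ(71) = -1, μ(72) = 0, μ(73) = -1, μ(74) = 1, μ(75) = 0, μ(76) = 0, μ(77) = 1, μ(78) = -1, μ(79) = -1, μ(80) = 0, μ(81) = 0, μ(82) = 1, μ(83) = -1, μ(84) = 0, μ(85) = 1, μ(86) = 1, μ(87) = 1, μ(88) = 0, μ(89) = -1, μ(90) = 0, μ(91) = 1, μ(92) = 0, μ(93) = 1, μ(94) = 1, μ(95) = 1, μ(96) = 0, μ(97) = -1, μ(98) = 0, μ(99) = 0, μ(100) = 0, μ(101) = -1, μ(102) = -1, μ(103) = -1, μ(104) = 0, μ(105) = -1, μ(106) = 1, μ(107) = -1, μ(108) = 0, μ(109) = -1, μ(110) = -1, μ(111) = 1, μ(112) = 0, μ(113) = -1, μ(114) = -1, μ(115) = 1, μ(116) = 0, μ(117) = 0, μ(118) = 1, μ(119) = 1, μ(120) = 0, μ(121) = 0, μ(122) = 1, μ(123) = 1, μ(124) = 0, μ(125) = 0, μ(126) = 0, μ(127) = -1, μ(128) = 0, μ(129) = 1, μ(130) = -1, μ(131) = -1, μ(132) = 0, μ(133) = 1, μ(134) = 1, μ(135) = 0. Summing all 135 values: -1. (Mertens function M(x) = Σ_{n ≤ x} μ(n); on average M(x) should be small (PNT ⟺ M(x) = o(x)).)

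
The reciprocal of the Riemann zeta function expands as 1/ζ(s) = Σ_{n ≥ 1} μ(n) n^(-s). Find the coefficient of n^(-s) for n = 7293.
μ(7293) = 1

Factor n = 7293 = 3 · 11 · 13 · 17. μ(n) = 0 if any exponent ≥ 2 (not squarefree); otherwise μ(n) = (−1)^{ω(n)} where ω(n) is the number of distinct prime factors. Applying: μ(7293) = 1.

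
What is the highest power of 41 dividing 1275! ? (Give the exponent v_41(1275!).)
v_41(1275!) = 31

Legendre's formula: v_p(n!) = Σ_{k ≥ 1} ⌊n / p^k⌋. For p = 41, n = 1275, the terms are:
  ⌊1275/41^1⌋ = ⌊1275/41⌋ = 31
(the next term ⌊1275/41^2⌋ = 0, terminating the sum). Summing: v_41(1275!) = 31 = 31.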